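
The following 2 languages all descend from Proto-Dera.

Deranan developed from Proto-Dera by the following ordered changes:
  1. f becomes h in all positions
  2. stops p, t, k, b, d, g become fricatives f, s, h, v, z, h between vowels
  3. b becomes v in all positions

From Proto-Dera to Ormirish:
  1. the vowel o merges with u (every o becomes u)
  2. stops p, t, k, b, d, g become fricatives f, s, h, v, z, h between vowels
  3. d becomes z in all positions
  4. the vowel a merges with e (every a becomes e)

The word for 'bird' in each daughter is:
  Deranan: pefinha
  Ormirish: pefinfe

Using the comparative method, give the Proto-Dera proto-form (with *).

*pepinfa

Position 6: Deranan has h, Ormirish has f. Taking the neighbouring segments as reconstructed: Deranan h could go back to *f or *h; Ormirish f can only go back to *f — the one source consistent with every daughter is *f.
Position 7: Deranan has a, Ormirish has e. Deranan preserves a here (none of its changes turn any other segment into a), so the proto-segment is *a.
Position 3: Deranan has f, Ormirish has f. In Deranan, f can only continue *p, so the proto-segment is *p.
Verify the candidate proto-form against each daughter:
Deranan: *pepinfa > pepinha > pefinha  (by unconditioned shift, intervocalic lenition)
Ormirish: *pepinfa
  pepinfa (rule 1 does not apply)
  pepinfa → pefinfa   [intervocalic lenition]
  pefinfa (rule 3 does not apply)
  pefinfa → pefinfe   [vowel merger]
  giving Ormirish pefinfe.
Only *pepinfa yields all of Deranan pefinha, Ormirish pefinfe.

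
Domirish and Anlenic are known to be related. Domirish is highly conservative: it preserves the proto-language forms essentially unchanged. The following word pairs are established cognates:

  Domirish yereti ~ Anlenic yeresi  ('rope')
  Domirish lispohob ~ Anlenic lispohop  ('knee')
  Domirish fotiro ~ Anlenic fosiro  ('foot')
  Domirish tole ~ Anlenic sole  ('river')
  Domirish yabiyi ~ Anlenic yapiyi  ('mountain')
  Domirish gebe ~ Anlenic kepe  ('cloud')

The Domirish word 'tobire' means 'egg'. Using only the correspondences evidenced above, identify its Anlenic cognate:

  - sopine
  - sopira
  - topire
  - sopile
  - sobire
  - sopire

tole ~ sole — Domirish t corresponds to Anlenic s word-initially before a back vowel.
yabiyi ~ yapiyi — Domirish b corresponds to Anlenic p between vowels (before a front vowel).
Applying these to Domirish 'tobire':
  tobire → sobire   (t→s word-initially before a back vowel)
  sobire → sopire   (b→p between vowels (before a front vowel))
So the Anlenic cognate is 'sopire'.

sopire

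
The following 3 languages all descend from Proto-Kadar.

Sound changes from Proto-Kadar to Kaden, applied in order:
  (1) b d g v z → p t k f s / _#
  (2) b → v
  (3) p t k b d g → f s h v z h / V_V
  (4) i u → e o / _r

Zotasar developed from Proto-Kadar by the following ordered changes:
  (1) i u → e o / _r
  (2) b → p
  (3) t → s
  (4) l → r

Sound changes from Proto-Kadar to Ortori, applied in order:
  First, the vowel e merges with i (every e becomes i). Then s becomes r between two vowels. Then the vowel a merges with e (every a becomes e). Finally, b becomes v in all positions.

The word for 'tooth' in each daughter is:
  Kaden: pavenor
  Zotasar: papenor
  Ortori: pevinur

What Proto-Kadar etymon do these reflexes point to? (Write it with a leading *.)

*pabenur

Position 4: Kaden has e, Zotasar has e, Ortori has i. Taking the neighbouring segments as reconstructed: Kaden e can only go back to *e; Zotasar e can only go back to *e; Ortori i could go back to *e or *i — the one source consistent with every daughter is *e.
Position 3: Kaden has v, Zotasar has p, Ortori has v. Taking the neighbouring segments as reconstructed: Kaden v could go back to *b or *v; Zotasar p could go back to *p or *b; Ortori v could go back to *b or *v — the one source consistent with every daughter is *b.
Continuing position by position gives *pabenur; check it forward:
Kaden: start from *pabenur.
  rule 1: no change — pabenur
  rule 2 (unconditioned shift): pabenur → pavenur
  rule 3: no change — pavenur
  rule 4 (pre-rhotic lowering): pavenur → pavenor
  ⇒ Kaden pavenor
Zotasar: start from *pabenur.
  rule 1 (pre-rhotic lowering): pabenur → pabenor
  rule 2 (unconditioned shift): pabenor → papenor
  rule 3: no change — papenor
  rule 4: no change — papenor
  ⇒ Zotasar papenor
Ortori: *pabenur > pabinur > pebinur > pevinur  (by vowel merger, vowel merger, unconditioned shift)
*pabenur is the unique common source.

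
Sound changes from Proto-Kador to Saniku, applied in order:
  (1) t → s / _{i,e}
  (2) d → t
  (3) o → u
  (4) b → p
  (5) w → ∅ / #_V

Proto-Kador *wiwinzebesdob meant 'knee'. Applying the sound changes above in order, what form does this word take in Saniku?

Saniku: start from *wiwinzebesdob.
  rule 1: no change — wiwinzebesdob
  rule 2 (unconditioned shift): wiwinzebesdob → wiwinzebestob
  rule 3 (vowel merger): wiwinzebestob → wiwinzebestub
  rule 4 (unconditioned shift): wiwinzebestub → wiwinzepestup
  rule 5 (glide loss): wiwinzepestup → iwinzepestup
  ⇒ Saniku iwinzepestup

iwinzepestup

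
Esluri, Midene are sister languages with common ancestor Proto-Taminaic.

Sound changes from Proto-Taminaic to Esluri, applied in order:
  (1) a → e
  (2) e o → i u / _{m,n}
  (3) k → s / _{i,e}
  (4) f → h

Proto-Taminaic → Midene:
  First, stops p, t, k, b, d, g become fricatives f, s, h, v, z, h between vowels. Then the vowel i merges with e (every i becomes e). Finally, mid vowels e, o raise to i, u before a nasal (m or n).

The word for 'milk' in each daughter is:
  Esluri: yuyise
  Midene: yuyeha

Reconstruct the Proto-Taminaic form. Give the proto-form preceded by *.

Position 4: Esluri has i, Midene has e. Taking the neighbouring segments as reconstructed: Esluri i can only go back to *i; Midene e could go back to *e or *i — the one source consistent with every daughter is *i.
Position 6: Esluri has e, Midene has a. Midene preserves a here (none of its changes turn any other segment into a), so the proto-segment is *a.
Continuing position by position gives *yuyika; check it forward:
Esluri: *yuyika
  yuyika → yuyike   [vowel merger]
  yuyike (rule 2 does not apply)
  yuyike → yuyise   [palatalisation]
  yuyise (rule 4 does not apply)
  giving Esluri yuyise.
Midene: start from *yuyika.
  rule 1 (intervocalic lenition): yuyika → yuyiha
  rule 2 (vowel merger): yuyiha → yuyeha
  rule 3: no change — yuyeha
  ⇒ Midene yuyeha
Only *yuyika yields all of Esluri yuyise, Midene yuyeha.

*yuyika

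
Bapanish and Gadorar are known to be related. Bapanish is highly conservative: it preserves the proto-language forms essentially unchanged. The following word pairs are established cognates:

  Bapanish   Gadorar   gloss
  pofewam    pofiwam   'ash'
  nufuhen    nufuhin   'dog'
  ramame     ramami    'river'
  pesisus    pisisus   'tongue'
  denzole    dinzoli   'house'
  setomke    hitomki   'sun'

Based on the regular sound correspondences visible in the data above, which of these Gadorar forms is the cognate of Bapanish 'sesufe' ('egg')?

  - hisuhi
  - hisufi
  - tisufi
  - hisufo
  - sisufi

hisufi

setomke ~ hitomki — Bapanish s corresponds to Gadorar h word-initially before a front vowel.
pofewam ~ pofiwam, pesisus ~ pisisus — Bapanish e corresponds to Gadorar i after a consonant, before a consonant other than r, m, n, p, b, f, v.
ramame ~ ramami, denzole ~ dinzoli — Bapanish e corresponds to Gadorar i word-finally.
Applying these to Bapanish 'sesufe':
  sesufe → hesufe   (s→h word-initially before a front vowel)
  hesufe → hisufe   (e→i after a consonant, before a consonant other than r, m, n, p, b, f, v)
  hisufe → hisufi   (e→i word-finally)
So the Gadorar cognate is 'hisufi'.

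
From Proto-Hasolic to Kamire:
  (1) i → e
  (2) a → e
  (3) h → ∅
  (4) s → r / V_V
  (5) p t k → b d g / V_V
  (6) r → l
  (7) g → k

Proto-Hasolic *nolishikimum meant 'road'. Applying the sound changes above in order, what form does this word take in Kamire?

nolelekemum

Kamire: *nolishikimum
  nolishikimum → noleshekemum   [vowel merger]
  noleshekemum (rule 2 does not apply)
  noleshekemum → nolesekemum   [h-loss]
  nolesekemum → nolerekemum   [rhotacism]
  nolerekemum → noleregemum   [intervocalic voicing]
  noleregemum → nolelegemum   [unconditioned shift]
  nolelegemum → nolelekemum   [unconditioned shift]
  giving Kamire nolelekemum.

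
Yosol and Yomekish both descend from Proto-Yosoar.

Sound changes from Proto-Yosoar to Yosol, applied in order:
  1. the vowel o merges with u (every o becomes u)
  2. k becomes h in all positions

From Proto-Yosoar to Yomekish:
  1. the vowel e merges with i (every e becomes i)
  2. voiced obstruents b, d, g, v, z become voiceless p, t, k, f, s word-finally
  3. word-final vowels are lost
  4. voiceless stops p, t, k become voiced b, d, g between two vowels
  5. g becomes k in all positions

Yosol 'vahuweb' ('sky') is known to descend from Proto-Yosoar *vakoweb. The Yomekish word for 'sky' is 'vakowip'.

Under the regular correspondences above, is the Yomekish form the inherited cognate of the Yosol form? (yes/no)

yes

Derive the expected Yomekish reflex of *vakoweb:
Yomekish: *vakoweb > vakowib > vakowip > vagowip > vakowip  (by vowel merger, final devoicing, intervocalic voicing, unconditioned shift)
Yomekish 'vakowip' matches the regular reflex exactly, so the pair is cognate.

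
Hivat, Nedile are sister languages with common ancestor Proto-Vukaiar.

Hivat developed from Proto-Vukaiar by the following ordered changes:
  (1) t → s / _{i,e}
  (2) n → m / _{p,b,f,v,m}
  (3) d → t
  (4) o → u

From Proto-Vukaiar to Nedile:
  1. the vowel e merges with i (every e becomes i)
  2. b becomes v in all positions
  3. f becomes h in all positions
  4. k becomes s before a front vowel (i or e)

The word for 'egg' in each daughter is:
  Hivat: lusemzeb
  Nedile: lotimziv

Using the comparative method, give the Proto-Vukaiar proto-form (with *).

Position 2: Hivat has u, Nedile has o. Nedile preserves o here (none of its changes turn any other segment into o), so the proto-segment is *o.
Position 7: Hivat has e, Nedile has i. Hivat preserves e here (none of its changes turn any other segment into e), so the proto-segment is *e.
Verify the candidate proto-form against each daughter:
Hivat: *lotemzeb > losemzeb > lusemzeb  (by palatalisation, vowel merger)
Nedile: *lotemzeb > lotimzib > lotimziv  (by vowel merger, unconditioned shift)
No other proto-form is consistent with every reflex, so the reconstruction is *lotemzeb.

*lotemzeb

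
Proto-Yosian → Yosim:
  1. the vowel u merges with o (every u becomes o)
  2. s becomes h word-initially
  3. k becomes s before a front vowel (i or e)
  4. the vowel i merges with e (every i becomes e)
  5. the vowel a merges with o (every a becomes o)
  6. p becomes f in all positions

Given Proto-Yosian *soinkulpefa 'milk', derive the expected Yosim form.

Yosim: start from *soinkulpefa.
  rule 1 (vowel merger): soinkulpefa → soinkolpefa
  rule 2 (debuccalisation): soinkolpefa → hoinkolpefa
  rule 3: no change — hoinkolpefa
  rule 4 (vowel merger): hoinkolpefa → hoenkolpefa
  rule 5 (vowel merger): hoenkolpefa → hoenkolpefo
  rule 6 (unconditioned shift): hoenkolpefo → hoenkolfefo
  ⇒ Yosim hoenkolfefo

hoenkolfefo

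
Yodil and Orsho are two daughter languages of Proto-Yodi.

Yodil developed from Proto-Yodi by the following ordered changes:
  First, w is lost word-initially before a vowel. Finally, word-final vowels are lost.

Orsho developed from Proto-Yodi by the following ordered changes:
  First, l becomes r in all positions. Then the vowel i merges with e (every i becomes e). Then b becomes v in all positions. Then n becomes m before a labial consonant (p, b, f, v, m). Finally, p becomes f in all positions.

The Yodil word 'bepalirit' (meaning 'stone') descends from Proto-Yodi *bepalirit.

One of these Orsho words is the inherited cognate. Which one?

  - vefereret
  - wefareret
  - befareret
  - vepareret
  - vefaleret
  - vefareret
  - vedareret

vefareret

Orsho: *bepalirit
  bepalirit → beparirit   [unconditioned shift]
  beparirit → bepareret   [vowel merger]
  bepareret → vepareret   [unconditioned shift]
  vepareret (rule 4 does not apply)
  vepareret → vefareret   [unconditioned shift]
  giving Orsho vefareret.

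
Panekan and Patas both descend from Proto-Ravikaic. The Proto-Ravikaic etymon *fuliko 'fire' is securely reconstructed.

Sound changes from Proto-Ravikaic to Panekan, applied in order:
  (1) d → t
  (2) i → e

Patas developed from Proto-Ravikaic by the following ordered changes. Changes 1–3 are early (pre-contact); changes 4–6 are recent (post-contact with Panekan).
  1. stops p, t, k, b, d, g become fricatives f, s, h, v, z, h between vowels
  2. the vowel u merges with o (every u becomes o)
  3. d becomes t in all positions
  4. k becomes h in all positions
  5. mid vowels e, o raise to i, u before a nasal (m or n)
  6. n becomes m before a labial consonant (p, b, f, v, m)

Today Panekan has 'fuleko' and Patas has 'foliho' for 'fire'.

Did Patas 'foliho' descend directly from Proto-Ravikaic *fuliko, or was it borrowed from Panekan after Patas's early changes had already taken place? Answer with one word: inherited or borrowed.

inherited

If inherited, *fuliko would pass through all of Patas's changes:
Patas: *fuliko
  fuliko → fuliho   [intervocalic lenition]
  fuliho → foliho   [vowel merger]
  foliho (rule 3 does not apply)
  foliho (rule 4 does not apply)
  foliho (rule 5 does not apply)
  foliho (rule 6 does not apply)
  giving Patas foliho.
If borrowed from Panekan 'fuleko' after the early changes, it would undergo only the recent ones:
  rule 4 (unconditioned shift): fuleko → fuleho
  rule 5 (pre-nasal raising): no change (fuleho)
  rule 6 (nasal place assimilation): no change (fuleho)
  ⇒ as a loan: fuleho
Patas 'foliho' matches the inherited outcome exactly, so it is an inherited cognate, not a loan.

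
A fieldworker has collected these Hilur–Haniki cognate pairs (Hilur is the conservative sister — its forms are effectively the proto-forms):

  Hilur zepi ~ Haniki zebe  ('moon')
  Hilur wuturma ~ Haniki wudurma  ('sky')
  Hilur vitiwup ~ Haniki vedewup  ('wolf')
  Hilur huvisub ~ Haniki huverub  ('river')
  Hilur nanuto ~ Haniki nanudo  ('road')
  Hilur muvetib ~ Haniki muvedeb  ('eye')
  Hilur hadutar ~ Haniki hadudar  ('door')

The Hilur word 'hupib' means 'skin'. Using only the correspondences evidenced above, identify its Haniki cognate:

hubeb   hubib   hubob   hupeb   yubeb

hubeb

zepi ~ zebe — Hilur p corresponds to Haniki b between vowels (before a front vowel).
muvetib ~ muvedeb — Hilur i corresponds to Haniki e after a consonant, before a labial obstruent.
Applying these to Hilur 'hupib':
  hupib → hubib   (p→b between vowels (before a front vowel))
  hubib → hubeb   (i→e after a consonant, before a labial obstruent)
So the Haniki cognate is 'hubeb'.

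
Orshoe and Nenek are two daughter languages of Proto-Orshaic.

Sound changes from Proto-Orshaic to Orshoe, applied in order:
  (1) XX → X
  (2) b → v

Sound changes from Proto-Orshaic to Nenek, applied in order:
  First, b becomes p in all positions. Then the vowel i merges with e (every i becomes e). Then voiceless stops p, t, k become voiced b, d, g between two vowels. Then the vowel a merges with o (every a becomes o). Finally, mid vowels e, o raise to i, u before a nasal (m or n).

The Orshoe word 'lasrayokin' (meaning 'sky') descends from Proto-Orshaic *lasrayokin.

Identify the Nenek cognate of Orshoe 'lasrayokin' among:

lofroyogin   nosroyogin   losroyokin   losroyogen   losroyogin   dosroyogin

Nenek: *lasrayokin > lasrayoken > lasrayogen > losroyogen > losroyogin  (by vowel merger, intervocalic voicing, vowel merger, pre-nasal raising)
Among the options, 'losroyogin' alone shows every Nenek change applied in order.

losroyogin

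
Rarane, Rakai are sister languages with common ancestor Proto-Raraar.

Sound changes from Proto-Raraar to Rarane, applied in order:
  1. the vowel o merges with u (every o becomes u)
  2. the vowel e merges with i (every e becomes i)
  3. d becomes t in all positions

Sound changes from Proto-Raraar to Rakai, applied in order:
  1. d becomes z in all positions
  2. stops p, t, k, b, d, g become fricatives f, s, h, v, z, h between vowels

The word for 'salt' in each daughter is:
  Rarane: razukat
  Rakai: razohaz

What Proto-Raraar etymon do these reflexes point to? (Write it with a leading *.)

Position 5: Rarane has k, Rakai has h. Rarane preserves k here (none of its changes turn any other segment into k), so the proto-segment is *k.
Position 4: Rarane has u, Rakai has o. Rakai preserves o here (none of its changes turn any other segment into o), so the proto-segment is *o.
This points to *razokad. Verify forward in each daughter:
Rarane: *razokad > razukad > razukat  (by vowel merger, unconditioned shift)
Rakai: *razokad
  razokad → razokaz   [unconditioned shift]
  razokaz → razohaz   [intervocalic lenition]
  giving Rakai razohaz.
No other proto-form is consistent with every reflex, so the reconstruction is *razokad.

*razokad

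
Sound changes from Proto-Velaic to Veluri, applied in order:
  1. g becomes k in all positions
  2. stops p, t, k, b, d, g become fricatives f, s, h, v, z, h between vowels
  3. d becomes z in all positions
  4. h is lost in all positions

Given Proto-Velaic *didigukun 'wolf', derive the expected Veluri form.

ziziuun

Veluri: *didigukun
  didigukun → didikukun   [unconditioned shift]
  didikukun → dizihuhun   [intervocalic lenition]
  dizihuhun → zizihuhun   [unconditioned shift]
  zizihuhun → ziziuun   [h-loss]
  giving Veluri ziziuun.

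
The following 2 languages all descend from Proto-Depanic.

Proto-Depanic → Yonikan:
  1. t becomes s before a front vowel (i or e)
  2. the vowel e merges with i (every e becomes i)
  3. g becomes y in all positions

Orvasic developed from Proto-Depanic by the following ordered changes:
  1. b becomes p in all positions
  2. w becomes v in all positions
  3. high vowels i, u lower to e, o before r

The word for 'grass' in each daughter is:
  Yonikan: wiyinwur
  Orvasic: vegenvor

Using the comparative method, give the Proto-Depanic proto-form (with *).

*wegenwur

Position 4: Yonikan has i, Orvasic has e. Taking the neighbouring segments as reconstructed: Yonikan i could go back to *e or *i; Orvasic e can only go back to *e — the one source consistent with every daughter is *e.
Position 1: Yonikan has w, Orvasic has v. Yonikan preserves w here (none of its changes turn any other segment into w), so the proto-segment is *w.
Continuing position by position gives *wegenwur; check it forward:
Yonikan: start from *wegenwur.
  rule 1: no change — wegenwur
  rule 2 (vowel merger): wegenwur → wiginwur
  rule 3 (unconditioned shift): wiginwur → wiyinwur
  ⇒ Yonikan wiyinwur
Orvasic: start from *wegenwur.
  rule 1: no change — wegenwur
  rule 2 (unconditioned shift): wegenwur → vegenvur
  rule 3 (pre-rhotic lowering): vegenvur → vegenvor
  ⇒ Orvasic vegenvor
No other proto-form is consistent with every reflex, so the reconstruction is *wegenwur.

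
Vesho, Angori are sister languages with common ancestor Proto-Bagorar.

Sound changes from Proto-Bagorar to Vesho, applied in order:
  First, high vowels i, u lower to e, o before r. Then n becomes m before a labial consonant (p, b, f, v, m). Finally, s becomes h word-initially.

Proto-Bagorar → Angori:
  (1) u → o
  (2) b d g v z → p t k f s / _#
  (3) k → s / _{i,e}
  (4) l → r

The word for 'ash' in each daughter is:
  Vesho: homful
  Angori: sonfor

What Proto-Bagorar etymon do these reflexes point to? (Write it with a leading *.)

Position 5: Vesho has u, Angori has o. Vesho preserves u here (none of its changes turn any other segment into u), so the proto-segment is *u.
Position 3: Vesho has m, Angori has n. Angori preserves n here (none of its changes turn any other segment into n), so the proto-segment is *n.
Continuing position by position gives *sonful; check it forward:
Vesho: *sonful
  sonful (rule 1 does not apply)
  sonful → somful   [nasal place assimilation]
  somful → homful   [debuccalisation]
  giving Vesho homful.
Angori: *sonful
  sonful → sonfol   [vowel merger]
  sonfol (rule 2 does not apply)
  sonfol (rule 3 does not apply)
  sonfol → sonfor   [unconditioned shift]
  giving Angori sonfor.
Only *sonful yields all of Vesho homful, Angori sonfor.

*sonful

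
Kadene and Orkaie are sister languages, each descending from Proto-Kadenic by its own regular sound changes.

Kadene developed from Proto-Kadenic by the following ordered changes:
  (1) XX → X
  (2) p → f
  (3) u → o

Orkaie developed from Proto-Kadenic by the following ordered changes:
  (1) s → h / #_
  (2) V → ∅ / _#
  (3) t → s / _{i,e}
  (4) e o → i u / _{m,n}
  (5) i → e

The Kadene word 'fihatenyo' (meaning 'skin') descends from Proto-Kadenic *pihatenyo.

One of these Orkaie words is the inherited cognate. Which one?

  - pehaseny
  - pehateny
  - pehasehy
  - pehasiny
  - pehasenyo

Orkaie: *pihatenyo > pihateny > pihaseny > pihasiny > pehaseny  (by apocope, palatalisation, pre-nasal raising, vowel merger)
Only 'pehaseny' matches the regular Orkaie development of *pihatenyo.

pehaseny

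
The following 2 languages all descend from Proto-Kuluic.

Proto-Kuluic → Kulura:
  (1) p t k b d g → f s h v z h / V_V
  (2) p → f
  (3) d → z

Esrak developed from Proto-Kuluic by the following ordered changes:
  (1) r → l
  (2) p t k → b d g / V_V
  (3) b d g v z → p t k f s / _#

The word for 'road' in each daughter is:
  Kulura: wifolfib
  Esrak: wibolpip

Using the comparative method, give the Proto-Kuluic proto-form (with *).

*wipolpib

Position 6: Kulura has f, Esrak has p. Taking the neighbouring segments as reconstructed: Kulura f could go back to *p or *f; Esrak p can only go back to *p — the one source consistent with every daughter is *p.
Position 3: Kulura has f, Esrak has b. Taking the neighbouring segments as reconstructed: Kulura f could go back to *p or *f; Esrak b could go back to *p or *b — the one source consistent with every daughter is *p.
Position 8: Kulura has b, Esrak has p. Kulura preserves b here (none of its changes turn any other segment into b), so the proto-segment is *b.
Verify the candidate proto-form against each daughter:
Kulura: *wipolpib > wifolpib > wifolfib  (by intervocalic lenition, unconditioned shift)
Esrak: start from *wipolpib.
  rule 1: no change — wipolpib
  rule 2 (intervocalic voicing): wipolpib → wibolpib
  rule 3 (final devoicing): wibolpib → wibolpip
  ⇒ Esrak wibolpip
No other proto-form is consistent with every reflex, so the reconstruction is *wipolpib.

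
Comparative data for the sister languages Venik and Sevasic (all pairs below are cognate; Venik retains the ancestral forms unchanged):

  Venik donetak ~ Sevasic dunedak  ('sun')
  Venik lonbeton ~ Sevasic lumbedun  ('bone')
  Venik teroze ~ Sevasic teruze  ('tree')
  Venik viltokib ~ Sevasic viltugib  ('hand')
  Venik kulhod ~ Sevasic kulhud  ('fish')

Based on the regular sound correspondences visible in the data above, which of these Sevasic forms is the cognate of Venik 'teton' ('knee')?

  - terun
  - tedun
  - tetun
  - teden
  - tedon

lonbeton ~ lumbedun — Venik t corresponds to Sevasic d between vowels (before a back vowel).
donetak ~ dunedak, lonbeton ~ lumbedun — Venik o corresponds to Sevasic u after a consonant, before a nasal.
Applying these to Venik 'teton':
  teton → tedon   (t→d between vowels (before a back vowel))
  tedon → tedun   (o→u after a consonant, before a nasal)
So the Sevasic cognate is 'tedun'.

tedun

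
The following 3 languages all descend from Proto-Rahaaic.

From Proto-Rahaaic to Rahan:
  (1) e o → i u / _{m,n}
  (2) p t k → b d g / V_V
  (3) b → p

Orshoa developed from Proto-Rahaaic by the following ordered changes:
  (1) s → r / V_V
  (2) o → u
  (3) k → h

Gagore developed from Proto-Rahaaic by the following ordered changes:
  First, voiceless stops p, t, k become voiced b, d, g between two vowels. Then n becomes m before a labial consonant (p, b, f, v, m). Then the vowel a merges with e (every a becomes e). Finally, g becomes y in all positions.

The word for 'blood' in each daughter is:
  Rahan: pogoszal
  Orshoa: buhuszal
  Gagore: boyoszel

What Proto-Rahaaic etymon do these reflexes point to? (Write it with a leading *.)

Position 4: Rahan has o, Orshoa has u, Gagore has o. Rahan preserves o here (none of its changes turn any other segment into o), so the proto-segment is *o.
Position 3: Rahan has g, Orshoa has h, Gagore has y. Taking the neighbouring segments as reconstructed: Rahan g could go back to *k or *g; Orshoa h could go back to *k or *h; Gagore y could go back to *k or *g or *y — the one source consistent with every daughter is *k.
Position 1: Rahan has p, Orshoa has b, Gagore has b. Orshoa preserves b here (none of its changes turn any other segment into b), so the proto-segment is *b.
Continuing position by position gives *bokoszal; check it forward:
Rahan: *bokoszal > bogoszal > pogoszal  (by intervocalic voicing, unconditioned shift)
Orshoa: *bokoszal
  bokoszal (rule 1 does not apply)
  bokoszal → bukuszal   [vowel merger]
  bukuszal → buhuszal   [unconditioned shift]
  giving Orshoa buhuszal.
Gagore: *bokoszal > bogoszal > bogoszel > boyoszel  (by intervocalic voicing, vowel merger, unconditioned shift)
Only *bokoszal yields all of Rahan pogoszal, Orshoa buhuszal, Gagore boyoszel.

*bokoszal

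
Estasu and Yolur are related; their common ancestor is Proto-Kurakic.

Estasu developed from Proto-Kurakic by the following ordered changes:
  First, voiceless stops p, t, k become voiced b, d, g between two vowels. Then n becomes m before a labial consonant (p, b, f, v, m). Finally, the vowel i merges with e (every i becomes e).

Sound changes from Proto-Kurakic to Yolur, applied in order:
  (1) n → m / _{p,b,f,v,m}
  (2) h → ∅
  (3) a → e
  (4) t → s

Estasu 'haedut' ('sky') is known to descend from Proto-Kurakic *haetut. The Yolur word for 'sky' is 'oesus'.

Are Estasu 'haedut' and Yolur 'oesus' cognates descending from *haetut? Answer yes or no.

Derive the expected Yolur reflex of *haetut:
Yolur: *haetut
  haetut (rule 1 does not apply)
  haetut → aetut   [h-loss]
  aetut → eetut   [vowel merger]
  eetut → eesus   [unconditioned shift]
  giving Yolur eesus.
The regular Yolur reflex would be 'eesus', but the attested form is 'oesus'. The correspondence is irregular, so they are not cognates (the Yolur form has a different source).

no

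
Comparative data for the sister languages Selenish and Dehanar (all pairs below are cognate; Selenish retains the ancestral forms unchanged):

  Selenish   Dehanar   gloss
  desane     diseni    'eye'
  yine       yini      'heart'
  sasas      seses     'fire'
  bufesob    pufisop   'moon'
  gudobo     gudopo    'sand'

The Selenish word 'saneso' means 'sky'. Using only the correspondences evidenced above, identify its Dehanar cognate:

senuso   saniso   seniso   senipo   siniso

desane ~ diseni — Selenish a corresponds to Dehanar e after a consonant, before a nasal.
desane ~ diseni, bufesob ~ pufisop — Selenish e corresponds to Dehanar i after a consonant, before a consonant other than r, m, n, p, b, f, v.
Applying these to Selenish 'saneso':
  saneso → seneso   (a→e after a consonant, before a nasal)
  seneso → seniso   (e→i after a consonant, before a consonant other than r, m, n, p, b, f, v)
So the Dehanar cognate is 'seniso'.

seniso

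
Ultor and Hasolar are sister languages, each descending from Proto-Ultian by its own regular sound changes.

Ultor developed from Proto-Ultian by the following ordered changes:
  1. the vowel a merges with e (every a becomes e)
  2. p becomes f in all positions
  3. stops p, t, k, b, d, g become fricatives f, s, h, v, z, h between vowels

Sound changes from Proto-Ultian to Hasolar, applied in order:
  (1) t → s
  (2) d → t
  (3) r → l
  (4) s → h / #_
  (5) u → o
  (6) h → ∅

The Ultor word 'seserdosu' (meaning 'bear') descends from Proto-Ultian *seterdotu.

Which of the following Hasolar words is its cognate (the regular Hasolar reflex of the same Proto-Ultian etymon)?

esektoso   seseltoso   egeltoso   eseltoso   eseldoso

eseltoso

Hasolar: start from *seterdotu.
  rule 1 (unconditioned shift): seterdotu → seserdosu
  rule 2 (unconditioned shift): seserdosu → sesertosu
  rule 3 (unconditioned shift): sesertosu → seseltosu
  rule 4 (debuccalisation): seseltosu → heseltosu
  rule 5 (vowel merger): heseltosu → heseltoso
  rule 6 (h-loss): heseltoso → eseltoso
  ⇒ Hasolar eseltoso
The other candidates each miss or misapply at least one Hasolar change.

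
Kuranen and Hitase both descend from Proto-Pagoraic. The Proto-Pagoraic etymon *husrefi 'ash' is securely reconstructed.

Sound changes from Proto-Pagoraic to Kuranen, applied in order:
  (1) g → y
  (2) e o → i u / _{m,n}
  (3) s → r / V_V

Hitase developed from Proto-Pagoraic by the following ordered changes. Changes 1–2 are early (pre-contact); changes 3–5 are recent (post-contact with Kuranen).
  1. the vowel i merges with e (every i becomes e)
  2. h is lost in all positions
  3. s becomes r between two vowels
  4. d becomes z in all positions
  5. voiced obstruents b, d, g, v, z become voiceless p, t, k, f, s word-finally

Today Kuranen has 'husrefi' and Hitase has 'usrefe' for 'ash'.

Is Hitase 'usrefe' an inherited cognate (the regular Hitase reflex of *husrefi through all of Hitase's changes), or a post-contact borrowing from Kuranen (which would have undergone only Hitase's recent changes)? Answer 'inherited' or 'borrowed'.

If inherited, *husrefi would pass through all of Hitase's changes:
Hitase: start from *husrefi.
  rule 1 (vowel merger): husrefi → husrefe
  rule 2 (h-loss): husrefe → usrefe
  rule 3: no change — usrefe
  rule 4: no change — usrefe
  rule 5: no change — usrefe
  ⇒ Hitase usrefe
If borrowed from Kuranen 'husrefi' after the early changes, it would undergo only the recent ones:
  rule 3 (rhotacism): no change (husrefi)
  rule 4 (unconditioned shift): no change (husrefi)
  rule 5 (final devoicing): no change (husrefi)
  ⇒ as a loan: husrefi
Hitase 'usrefe' matches the inherited outcome exactly, so it is an inherited cognate, not a loan.

inherited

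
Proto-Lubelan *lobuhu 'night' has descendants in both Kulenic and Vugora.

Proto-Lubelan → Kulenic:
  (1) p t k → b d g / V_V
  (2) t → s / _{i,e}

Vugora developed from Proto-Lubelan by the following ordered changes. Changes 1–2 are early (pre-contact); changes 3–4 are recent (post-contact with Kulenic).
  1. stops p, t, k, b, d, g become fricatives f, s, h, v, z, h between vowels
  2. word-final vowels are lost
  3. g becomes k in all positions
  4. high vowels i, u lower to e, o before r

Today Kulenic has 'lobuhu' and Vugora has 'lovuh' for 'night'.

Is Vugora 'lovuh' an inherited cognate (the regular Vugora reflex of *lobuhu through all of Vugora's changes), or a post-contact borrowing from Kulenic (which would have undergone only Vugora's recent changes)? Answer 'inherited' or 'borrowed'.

inherited

If inherited, *lobuhu would pass through all of Vugora's changes:
Vugora: start from *lobuhu.
  rule 1 (intervocalic lenition): lobuhu → lovuhu
  rule 2 (apocope): lovuhu → lovuh
  rule 3: no change — lovuh
  rule 4: no change — lovuh
  ⇒ Vugora lovuh
If borrowed from Kulenic 'lobuhu' after the early changes, it would undergo only the recent ones:
  rule 3 (unconditioned shift): no change (lobuhu)
  rule 4 (pre-rhotic lowering): no change (lobuhu)
  ⇒ as a loan: lobuhu
Vugora 'lovuh' matches the inherited outcome exactly, so it is an inherited cognate, not a loan.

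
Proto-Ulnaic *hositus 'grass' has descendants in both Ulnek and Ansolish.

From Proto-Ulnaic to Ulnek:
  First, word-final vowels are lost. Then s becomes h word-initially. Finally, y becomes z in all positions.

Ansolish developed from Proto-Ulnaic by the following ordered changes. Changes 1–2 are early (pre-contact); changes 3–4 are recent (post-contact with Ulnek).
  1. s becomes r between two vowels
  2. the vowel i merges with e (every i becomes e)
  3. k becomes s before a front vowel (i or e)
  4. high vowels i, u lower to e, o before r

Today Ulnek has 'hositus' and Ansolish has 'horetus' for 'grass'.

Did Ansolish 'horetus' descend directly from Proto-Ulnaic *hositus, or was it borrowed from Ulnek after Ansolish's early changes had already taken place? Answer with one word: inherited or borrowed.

inherited

If inherited, *hositus would pass through all of Ansolish's changes:
Ansolish: start from *hositus.
  rule 1 (rhotacism): hositus → horitus
  rule 2 (vowel merger): horitus → horetus
  rule 3: no change — horetus
  rule 4: no change — horetus
  ⇒ Ansolish horetus
If borrowed from Ulnek 'hositus' after the early changes, it would undergo only the recent ones:
  rule 3 (palatalisation): no change (hositus)
  rule 4 (pre-rhotic lowering): no change (hositus)
  ⇒ as a loan: hositus
Ansolish 'horetus' matches the inherited outcome exactly, so it is an inherited cognate, not a loan.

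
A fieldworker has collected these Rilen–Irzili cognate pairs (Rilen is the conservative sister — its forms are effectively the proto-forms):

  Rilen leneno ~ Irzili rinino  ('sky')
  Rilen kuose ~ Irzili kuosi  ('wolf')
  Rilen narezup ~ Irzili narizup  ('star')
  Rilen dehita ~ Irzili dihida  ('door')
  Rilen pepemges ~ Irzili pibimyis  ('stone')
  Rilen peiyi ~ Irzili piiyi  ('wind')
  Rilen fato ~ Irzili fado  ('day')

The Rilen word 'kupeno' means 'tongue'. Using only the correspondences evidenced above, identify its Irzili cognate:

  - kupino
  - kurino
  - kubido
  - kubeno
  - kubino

pepemges ~ pibimyis — Rilen p corresponds to Irzili b between vowels (before a front vowel).
leneno ~ rinino — Rilen e corresponds to Irzili i after a consonant, before a nasal.
Applying these to Rilen 'kupeno':
  kupeno → kubeno   (p→b between vowels (before a front vowel))
  kubeno → kubino   (e→i after a consonant, before a nasal)
So the Irzili cognate is 'kubino'.

kubino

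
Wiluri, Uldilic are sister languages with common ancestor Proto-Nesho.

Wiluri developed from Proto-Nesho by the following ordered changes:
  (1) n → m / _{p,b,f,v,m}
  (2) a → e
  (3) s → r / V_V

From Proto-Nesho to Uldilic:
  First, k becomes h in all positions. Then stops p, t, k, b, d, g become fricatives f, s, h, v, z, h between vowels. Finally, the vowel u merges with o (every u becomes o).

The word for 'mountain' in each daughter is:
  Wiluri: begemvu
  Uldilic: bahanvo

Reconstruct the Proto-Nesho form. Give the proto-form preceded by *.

*baganvu

Position 3: Wiluri has g, Uldilic has h. Wiluri preserves g here (none of its changes turn any other segment into g), so the proto-segment is *g.
Position 7: Wiluri has u, Uldilic has o. Wiluri preserves u here (none of its changes turn any other segment into u), so the proto-segment is *u.
Verify the candidate proto-form against each daughter:
Wiluri: *baganvu > bagamvu > begemvu  (by nasal place assimilation, vowel merger)
Uldilic: *baganvu > bahanvu > bahanvo  (by intervocalic lenition, vowel merger)
*baganvu is the unique common source.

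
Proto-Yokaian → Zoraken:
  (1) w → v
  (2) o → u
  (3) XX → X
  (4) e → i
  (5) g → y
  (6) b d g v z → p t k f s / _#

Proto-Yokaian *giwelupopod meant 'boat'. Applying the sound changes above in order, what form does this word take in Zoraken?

Zoraken: *giwelupopod
  giwelupopod → givelupopod   [unconditioned shift]
  givelupopod → givelupupud   [vowel merger]
  givelupupud (rule 3 does not apply)
  givelupupud → givilupupud   [vowel merger]
  givilupupud → yivilupupud   [unconditioned shift]
  yivilupupud → yivilupuput   [final devoicing]
  giving Zoraken yivilupuput.

yivilupuput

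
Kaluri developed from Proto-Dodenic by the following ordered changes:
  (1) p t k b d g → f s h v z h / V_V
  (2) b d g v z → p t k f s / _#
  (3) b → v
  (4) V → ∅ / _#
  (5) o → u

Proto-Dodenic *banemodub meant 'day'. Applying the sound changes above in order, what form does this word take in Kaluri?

vanemuzup

Kaluri: *banemodub > banemozub > banemozup > vanemozup > vanemuzup  (by intervocalic lenition, final devoicing, unconditioned shift, vowel merger)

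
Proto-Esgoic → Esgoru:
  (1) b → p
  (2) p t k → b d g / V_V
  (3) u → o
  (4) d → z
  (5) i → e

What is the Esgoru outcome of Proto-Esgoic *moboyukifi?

moboyogefe

Esgoru: *moboyukifi > mopoyukifi > moboyugifi > moboyogifi > moboyogefe  (by unconditioned shift, intervocalic voicing, vowel merger, vowel merger)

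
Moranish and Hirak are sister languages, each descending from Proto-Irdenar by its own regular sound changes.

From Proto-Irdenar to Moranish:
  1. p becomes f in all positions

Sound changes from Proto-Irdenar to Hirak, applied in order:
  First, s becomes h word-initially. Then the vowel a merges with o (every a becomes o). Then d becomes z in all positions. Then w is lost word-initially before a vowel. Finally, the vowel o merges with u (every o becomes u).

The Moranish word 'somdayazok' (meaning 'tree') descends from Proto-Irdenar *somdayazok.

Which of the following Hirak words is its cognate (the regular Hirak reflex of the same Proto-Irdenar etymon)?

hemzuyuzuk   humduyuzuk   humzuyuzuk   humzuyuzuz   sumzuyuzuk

Hirak: *somdayazok
  somdayazok → homdayazok   [debuccalisation]
  homdayazok → homdoyozok   [vowel merger]
  homdoyozok → homzoyozok   [unconditioned shift]
  homzoyozok (rule 4 does not apply)
  homzoyozok → humzuyuzuk   [vowel merger]
  giving Hirak humzuyuzuk.
Among the options, 'humzuyuzuk' alone shows every Hirak change applied in order.

humzuyuzuk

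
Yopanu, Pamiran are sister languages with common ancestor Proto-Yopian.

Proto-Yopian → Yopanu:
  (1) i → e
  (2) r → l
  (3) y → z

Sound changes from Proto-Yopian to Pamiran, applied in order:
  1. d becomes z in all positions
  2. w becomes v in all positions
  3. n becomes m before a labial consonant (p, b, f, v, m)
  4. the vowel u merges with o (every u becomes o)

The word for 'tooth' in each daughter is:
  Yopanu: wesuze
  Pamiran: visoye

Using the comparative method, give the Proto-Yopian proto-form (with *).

Position 2: Yopanu has e, Pamiran has i. Pamiran preserves i here (none of its changes turn any other segment into i), so the proto-segment is *i.
Position 1: Yopanu has w, Pamiran has v. Yopanu preserves w here (none of its changes turn any other segment into w), so the proto-segment is *w.
Position 5: Yopanu has z, Pamiran has y. Pamiran preserves y here (none of its changes turn any other segment into y), so the proto-segment is *y.
Verify the candidate proto-form against each daughter:
Yopanu: *wisuye > wesuye > wesuze  (by vowel merger, unconditioned shift)
Pamiran: *wisuye
  wisuye (rule 1 does not apply)
  wisuye → visuye   [unconditioned shift]
  visuye (rule 3 does not apply)
  visuye → visoye   [vowel merger]
  giving Pamiran visoye.
Only *wisuye yields all of Yopanu wesuze, Pamiran visoye.

*wisuye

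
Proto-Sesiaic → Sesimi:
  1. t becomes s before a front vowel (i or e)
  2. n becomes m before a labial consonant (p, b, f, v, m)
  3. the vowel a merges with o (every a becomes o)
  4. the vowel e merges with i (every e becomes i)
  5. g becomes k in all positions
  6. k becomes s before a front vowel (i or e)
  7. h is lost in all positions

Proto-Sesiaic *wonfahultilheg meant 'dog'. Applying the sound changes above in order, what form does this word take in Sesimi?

womfoulsilik

Sesimi: *wonfahultilheg > wonfahulsilheg > womfahulsilheg > womfohulsilheg > womfohulsilhig > womfohulsilhik > womfoulsilik  (by palatalisation, nasal place assimilation, vowel merger, vowel merger, unconditioned shift, h-loss)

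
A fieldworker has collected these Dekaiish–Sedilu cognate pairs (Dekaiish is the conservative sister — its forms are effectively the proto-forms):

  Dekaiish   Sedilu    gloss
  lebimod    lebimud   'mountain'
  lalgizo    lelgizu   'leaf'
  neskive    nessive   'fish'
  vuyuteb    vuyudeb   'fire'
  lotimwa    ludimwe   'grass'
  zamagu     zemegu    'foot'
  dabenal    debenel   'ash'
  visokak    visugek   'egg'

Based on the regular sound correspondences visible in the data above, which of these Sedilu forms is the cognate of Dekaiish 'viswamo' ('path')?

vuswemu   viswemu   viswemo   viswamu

viswemu

zamagu ~ zemegu — Dekaiish a corresponds to Sedilu e after a consonant, before a nasal.
lalgizo ~ lelgizu — Dekaiish o corresponds to Sedilu u word-finally.
Applying these to Dekaiish 'viswamo':
  viswamo → viswemo   (a→e after a consonant, before a nasal)
  viswemo → viswemu   (o→u word-finally)
So the Sedilu cognate is 'viswemu'.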